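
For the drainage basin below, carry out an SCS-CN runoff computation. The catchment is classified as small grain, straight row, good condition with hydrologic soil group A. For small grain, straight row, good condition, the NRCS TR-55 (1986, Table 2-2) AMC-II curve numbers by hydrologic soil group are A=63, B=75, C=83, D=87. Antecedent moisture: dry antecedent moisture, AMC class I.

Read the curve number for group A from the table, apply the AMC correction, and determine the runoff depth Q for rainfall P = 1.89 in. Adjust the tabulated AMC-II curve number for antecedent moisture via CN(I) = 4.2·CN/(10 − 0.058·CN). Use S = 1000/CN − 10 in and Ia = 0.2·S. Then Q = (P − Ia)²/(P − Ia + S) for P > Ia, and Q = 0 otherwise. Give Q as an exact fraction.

NRCS table: small grain, straight row, good condition, soil group A → CN(II) = 63
Adjust CN=63 to AMC I: 4.2·63/(10 − 0.058·63) → (1323/5) ÷ (3173/500) = 132300/3173 ≈ 41.696
S = 1000/(132300/3173) − 10 = 18500/1323 in ≈ 13.983 in
Initial abstraction Ia = S/5 = (18500/1323)/5 = 3700/1323 ≈ 2.797 in
P = 1.890 ≤ Ia = 2.797 in: entire storm abstracted, Q = 0.

Q = 0 in ≈ 0.000 in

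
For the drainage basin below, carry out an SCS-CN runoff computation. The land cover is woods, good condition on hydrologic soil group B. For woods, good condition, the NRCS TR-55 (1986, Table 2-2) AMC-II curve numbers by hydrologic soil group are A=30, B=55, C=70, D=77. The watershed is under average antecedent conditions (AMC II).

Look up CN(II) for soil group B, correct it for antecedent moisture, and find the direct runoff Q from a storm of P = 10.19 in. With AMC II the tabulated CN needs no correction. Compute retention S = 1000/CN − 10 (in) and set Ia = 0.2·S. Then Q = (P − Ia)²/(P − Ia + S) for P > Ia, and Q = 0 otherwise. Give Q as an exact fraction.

NRCS table: woods, good condition, soil group B → CN(II) = 55
CN(II) = 55; AMC II needs no correction.
Retention S: 1000/CN − 10 with CN=55.000 → S = 90/11 ≈ 8.182 in
Initial abstraction Ia = S/5 = (90/11)/5 = 18/11 ≈ 1.636 in
Excess rainfall: 10.190 − 1.636 = 8.554 in; P > Ia so Q > 0
Runoff Q = (P−Ia)²/(P−Ia+S) = (8.554)²/(8.554+8.182) = 88529281/20249900 ≈ 4.372 in

Q = 88529281/20249900 in ≈ 4.372 in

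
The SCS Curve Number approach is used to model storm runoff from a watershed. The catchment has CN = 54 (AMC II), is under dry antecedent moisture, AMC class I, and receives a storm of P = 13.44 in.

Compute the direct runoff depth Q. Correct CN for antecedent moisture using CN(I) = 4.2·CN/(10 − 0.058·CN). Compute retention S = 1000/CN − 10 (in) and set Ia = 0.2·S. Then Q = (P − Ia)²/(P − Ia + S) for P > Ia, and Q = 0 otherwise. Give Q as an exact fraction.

CN(I) from CN(II)=54: (4.2·54)/(10 − 0.058·54) = 56700/1717 ≈ 33.023
S = 1000/(56700/1717) − 10 = 11500/567 in ≈ 20.282 in
Ia = 0.2·(11500/567) = 2300/567 in ≈ 4.056 in
Excess rainfall: 13.440 − 4.056 = 9.384 in; P > Ia so Q > 0
Q = (133012/14175)²/((133012/14175) + 11500/567) = (17692192144/200930625)/(420512/14175) = 1105762009/372547350 in ≈ 2.968 in

Q = 1105762009/372547350 in ≈ 2.968 in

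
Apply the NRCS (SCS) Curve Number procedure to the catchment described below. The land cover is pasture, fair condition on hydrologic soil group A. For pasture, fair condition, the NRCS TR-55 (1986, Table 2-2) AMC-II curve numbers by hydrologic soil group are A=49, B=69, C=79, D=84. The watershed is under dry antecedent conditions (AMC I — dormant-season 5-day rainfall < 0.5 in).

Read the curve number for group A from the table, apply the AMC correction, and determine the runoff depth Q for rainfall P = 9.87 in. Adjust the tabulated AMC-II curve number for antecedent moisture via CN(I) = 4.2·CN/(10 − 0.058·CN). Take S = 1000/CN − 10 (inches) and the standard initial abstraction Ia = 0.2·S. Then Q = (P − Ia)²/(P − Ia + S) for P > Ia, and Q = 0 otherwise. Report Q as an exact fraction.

NRCS table: pasture, fair condition, soil group A → CN(II) = 49
CN(I) from CN(II)=49: (4.2·49)/(10 − 0.058·49) = 34300/1193 ≈ 28.751
S = 1000/(34300/1193) − 10 = 8500/343 in ≈ 24.781 in
Initial abstraction Ia = S/5 = (8500/343)/5 = 1700/343 ≈ 4.956 in
Excess rainfall: 9.870 − 4.956 = 4.914 in; P > Ia so Q > 0
Q: (168541/34300)² ÷ (1018541/34300) = 28406068681/34935956300 in (≈ 0.813 in)

Q = 28406068681/34935956300 in ≈ 0.813 in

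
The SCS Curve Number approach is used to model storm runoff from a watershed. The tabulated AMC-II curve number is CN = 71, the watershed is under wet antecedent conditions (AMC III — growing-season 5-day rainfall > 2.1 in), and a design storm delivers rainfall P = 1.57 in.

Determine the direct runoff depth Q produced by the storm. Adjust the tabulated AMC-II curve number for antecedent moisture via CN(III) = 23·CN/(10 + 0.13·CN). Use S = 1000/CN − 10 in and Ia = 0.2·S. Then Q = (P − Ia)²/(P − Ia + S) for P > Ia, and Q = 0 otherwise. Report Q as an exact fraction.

Q = 39355021161/79752617300 in ≈ 0.493 in

Wet (AMC III): CN(III) = 23·71/(10 + 0.13·71) = 1633/(1923/100) = 163300/1923 ≈ 84.919
Retention S: 1000/CN − 10 with CN=84.919 → S = 2900/1633 ≈ 1.776 in
Initial abstraction Ia = S/5 = (2900/1633)/5 = 580/1633 ≈ 0.355 in
Since P=1.570 > Ia=0.355: effective rainfall P−Ia = 198381/163300 in
Q: (198381/163300)² ÷ (488381/163300) = 39355021161/79752617300 in (≈ 0.493 in)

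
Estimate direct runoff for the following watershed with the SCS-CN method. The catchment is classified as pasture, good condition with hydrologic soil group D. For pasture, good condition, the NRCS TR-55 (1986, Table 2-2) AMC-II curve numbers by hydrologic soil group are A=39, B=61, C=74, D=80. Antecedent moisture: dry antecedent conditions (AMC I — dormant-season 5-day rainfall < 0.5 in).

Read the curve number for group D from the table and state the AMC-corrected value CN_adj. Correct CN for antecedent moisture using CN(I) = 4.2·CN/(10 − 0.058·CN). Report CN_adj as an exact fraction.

NRCS table: pasture, good condition, soil group D → CN(II) = 80
Dry (AMC I): CN(I) = 4.2·80/(10 − 0.058·80) = 336/(134/25) = 4200/67 ≈ 62.687

CN_adj = 4200/67 ≈ 62.687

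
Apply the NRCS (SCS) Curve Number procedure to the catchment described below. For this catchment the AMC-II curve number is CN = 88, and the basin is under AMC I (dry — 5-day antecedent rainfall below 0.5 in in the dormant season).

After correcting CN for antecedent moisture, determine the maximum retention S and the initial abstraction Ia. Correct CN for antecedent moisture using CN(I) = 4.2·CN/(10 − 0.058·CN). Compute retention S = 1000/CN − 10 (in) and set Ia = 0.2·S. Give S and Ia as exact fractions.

CN(I) from CN(II)=88: (4.2·88)/(10 − 0.058·88) = 3850/51 ≈ 75.490
Max retention: S = 1000/(3850/51) − 10 = 250/77 in (≈ 3.247 in)
Ia = 0.2S: 0.2·3.247 = 0.649 in (exactly 50/77)

S = 250/77 in ≈ 3.247 in; Ia = 50/77 in ≈ 0.649 in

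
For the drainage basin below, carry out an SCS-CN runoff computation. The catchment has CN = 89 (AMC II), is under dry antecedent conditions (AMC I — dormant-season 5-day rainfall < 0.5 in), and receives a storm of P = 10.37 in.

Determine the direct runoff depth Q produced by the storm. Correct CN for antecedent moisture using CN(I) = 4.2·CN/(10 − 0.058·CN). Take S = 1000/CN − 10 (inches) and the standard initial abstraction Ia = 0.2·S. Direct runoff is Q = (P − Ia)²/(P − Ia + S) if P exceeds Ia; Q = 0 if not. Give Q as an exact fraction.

Q = 3342143391409/444476795700 in ≈ 7.519 in

Dry (AMC I): CN(I) = 4.2·89/(10 − 0.058·89) = (1869/5)/(2419/500) = 186900/2419 ≈ 77.263
S = 1000/(186900/2419) − 10 = 5500/1869 in ≈ 2.943 in
Ia = 0.2·(5500/1869) = 1100/1869 in ≈ 0.589 in
P − Ia = 10.370 − 0.589 = 1828153/186900 ≈ 9.781 in (> 0, runoff occurs)
Runoff Q = (P−Ia)²/(P−Ia+S) = (9.781)²/(9.781+2.943) = 3342143391409/444476795700 ≈ 7.519 in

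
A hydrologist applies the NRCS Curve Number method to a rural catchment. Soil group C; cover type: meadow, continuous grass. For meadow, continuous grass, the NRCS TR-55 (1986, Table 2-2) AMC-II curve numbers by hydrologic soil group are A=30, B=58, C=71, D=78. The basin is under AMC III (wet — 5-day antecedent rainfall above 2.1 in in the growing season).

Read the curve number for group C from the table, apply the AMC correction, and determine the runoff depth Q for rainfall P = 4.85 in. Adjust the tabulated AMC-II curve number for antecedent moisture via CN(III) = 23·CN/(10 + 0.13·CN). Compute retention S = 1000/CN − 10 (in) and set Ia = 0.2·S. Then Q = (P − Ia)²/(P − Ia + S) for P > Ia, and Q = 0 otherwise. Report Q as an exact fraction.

Q = 21550533601/6688800660 in ≈ 3.222 in

NRCS table: meadow, continuous grass, soil group C → CN(II) = 71
Adjust CN=71 to AMC III: 23·71/(10 + 0.13·71) → 1633 ÷ (1923/100) = 163300/1923 ≈ 84.919
S = 1000/(163300/1923) − 10 = 2900/1633 in ≈ 1.776 in
Initial abstraction Ia = S/5 = (2900/1633)/5 = 580/1633 ≈ 0.355 in
Since P=4.850 > Ia=0.355: effective rainfall P−Ia = 146801/32660 in
Runoff Q = (P−Ia)²/(P−Ia+S) = (4.495)²/(4.495+1.776) = 21550533601/6688800660 ≈ 3.222 in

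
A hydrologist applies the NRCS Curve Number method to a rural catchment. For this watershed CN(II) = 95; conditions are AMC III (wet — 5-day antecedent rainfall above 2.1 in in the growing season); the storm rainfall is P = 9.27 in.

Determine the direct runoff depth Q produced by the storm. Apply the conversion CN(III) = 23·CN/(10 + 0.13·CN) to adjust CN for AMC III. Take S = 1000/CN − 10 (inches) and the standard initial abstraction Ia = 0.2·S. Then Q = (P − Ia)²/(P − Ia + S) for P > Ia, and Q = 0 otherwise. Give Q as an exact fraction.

Q = 162488803801/18052426300 in ≈ 9.001 in

CN(III) from CN(II)=95: (23·95)/(10 + 0.13·95) = 43700/447 ≈ 97.763
Max retention: S = 1000/(43700/447) − 10 = 100/437 in (≈ 0.229 in)
Ia = 0.2·(100/437) = 20/437 in ≈ 0.046 in
Excess rainfall: 9.270 − 0.046 = 9.224 in; P > Ia so Q > 0
Runoff Q = (P−Ia)²/(P−Ia+S) = (9.224)²/(9.224+0.229) = 162488803801/18052426300 ≈ 9.001 in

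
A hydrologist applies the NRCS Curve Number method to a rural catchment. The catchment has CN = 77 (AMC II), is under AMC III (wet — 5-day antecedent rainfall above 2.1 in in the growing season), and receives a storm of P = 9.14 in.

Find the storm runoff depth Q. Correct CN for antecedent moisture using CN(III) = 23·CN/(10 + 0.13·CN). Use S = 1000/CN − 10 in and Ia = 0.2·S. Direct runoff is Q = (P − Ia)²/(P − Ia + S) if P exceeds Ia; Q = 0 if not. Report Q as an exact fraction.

CN(III) from CN(II)=77: (23·77)/(10 + 0.13·77) = 7700/87 ≈ 88.506
S = 1000/(7700/87) − 10 = 100/77 in ≈ 1.299 in
Ia = 0.2S: 0.2·1.299 = 0.260 in (exactly 20/77)
Excess rainfall: 9.140 − 0.260 = 8.880 in; P > Ia so Q > 0
Q: (34189/3850)² ÷ (39189/3850) = 1168887721/150877650 in (≈ 7.747 in)

Q = 1168887721/150877650 in ≈ 7.747 in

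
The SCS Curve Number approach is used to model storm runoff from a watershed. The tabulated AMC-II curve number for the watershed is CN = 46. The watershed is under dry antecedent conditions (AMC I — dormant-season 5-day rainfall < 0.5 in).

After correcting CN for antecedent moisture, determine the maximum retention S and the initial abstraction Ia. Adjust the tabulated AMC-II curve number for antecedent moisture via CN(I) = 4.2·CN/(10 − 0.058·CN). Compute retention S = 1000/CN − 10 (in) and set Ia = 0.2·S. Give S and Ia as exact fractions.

Dry (AMC I): CN(I) = 4.2·46/(10 − 0.058·46) = (966/5)/(1833/250) = 16100/611 ≈ 26.350
Retention S: 1000/CN − 10 with CN=26.350 → S = 4500/161 ≈ 27.950 in
Ia = 0.2·(4500/161) = 900/161 in ≈ 5.590 in

S = 4500/161 in ≈ 27.950 in; Ia = 900/161 in ≈ 5.590 in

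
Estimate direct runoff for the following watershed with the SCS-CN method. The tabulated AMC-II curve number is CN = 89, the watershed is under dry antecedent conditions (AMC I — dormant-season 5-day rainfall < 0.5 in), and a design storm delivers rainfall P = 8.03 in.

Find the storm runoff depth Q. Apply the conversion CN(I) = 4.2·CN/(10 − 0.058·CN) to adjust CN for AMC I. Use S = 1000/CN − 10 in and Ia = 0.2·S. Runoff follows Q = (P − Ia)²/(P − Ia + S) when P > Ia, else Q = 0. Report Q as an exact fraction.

Q = 175849464659/32976075300 in ≈ 5.333 in

CN(I) from CN(II)=89: (4.2·89)/(10 − 0.058·89) = 186900/2419 ≈ 77.263
Max retention: S = 1000/(186900/2419) − 10 = 5500/1869 in (≈ 2.943 in)
Ia = 0.2S: 0.2·2.943 = 0.589 in (exactly 1100/1869)
Since P=8.030 > Ia=0.589: effective rainfall P−Ia = 1390807/186900 in
Q: (1390807/186900)² ÷ (1940807/186900) = 175849464659/32976075300 in (≈ 5.333 in)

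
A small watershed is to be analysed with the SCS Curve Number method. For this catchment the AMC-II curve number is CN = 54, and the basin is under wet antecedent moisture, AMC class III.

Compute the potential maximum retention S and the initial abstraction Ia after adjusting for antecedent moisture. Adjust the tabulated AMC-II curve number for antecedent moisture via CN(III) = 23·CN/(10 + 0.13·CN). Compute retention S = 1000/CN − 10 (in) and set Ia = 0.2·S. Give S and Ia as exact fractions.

S = 100/27 in ≈ 3.704 in; Ia = 20/27 in ≈ 0.741 in

CN(III) from CN(II)=54: (23·54)/(10 + 0.13·54) = 2700/37 ≈ 72.973
S = 1000/(2700/37) − 10 = 100/27 in ≈ 3.704 in
Ia = 0.2S: 0.2·3.704 = 0.741 in (exactly 20/27)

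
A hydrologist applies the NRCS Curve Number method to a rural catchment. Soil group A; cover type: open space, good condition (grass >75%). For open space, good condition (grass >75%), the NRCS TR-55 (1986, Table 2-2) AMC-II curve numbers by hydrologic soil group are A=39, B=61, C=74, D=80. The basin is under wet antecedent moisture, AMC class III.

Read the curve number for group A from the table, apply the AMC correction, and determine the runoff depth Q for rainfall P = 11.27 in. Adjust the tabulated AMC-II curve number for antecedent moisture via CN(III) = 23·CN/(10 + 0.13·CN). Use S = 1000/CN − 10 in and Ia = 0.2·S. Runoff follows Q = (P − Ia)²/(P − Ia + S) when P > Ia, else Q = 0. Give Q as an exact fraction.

NRCS table: open space, good condition (grass >75%), soil group A → CN(II) = 39
CN(III) from CN(II)=39: (23·39)/(10 + 0.13·39) = 89700/1507 ≈ 59.522
S = 1000/(89700/1507) − 10 = 6100/897 in ≈ 6.800 in
Initial abstraction Ia = S/5 = (6100/897)/5 = 1220/897 ≈ 1.360 in
P − Ia = 11.270 − 1.360 = 888919/89700 ≈ 9.910 in (> 0, runoff occurs)
Runoff Q = (P−Ia)²/(P−Ia+S) = (9.910)²/(9.910+6.800) = 790176988561/134453034300 ≈ 5.877 in

Q = 790176988561/134453034300 in ≈ 5.877 in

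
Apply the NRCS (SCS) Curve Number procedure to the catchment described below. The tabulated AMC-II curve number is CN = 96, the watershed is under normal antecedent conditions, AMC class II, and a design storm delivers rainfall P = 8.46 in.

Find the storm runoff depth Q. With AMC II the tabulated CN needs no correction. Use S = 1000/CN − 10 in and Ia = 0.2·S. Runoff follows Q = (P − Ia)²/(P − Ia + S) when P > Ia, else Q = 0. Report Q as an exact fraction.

Q = 6315169/791400 in ≈ 7.980 in

Average conditions: CN = 96 (no AMC adjustment).
Max retention: S = 1000/96 − 10 = 5/12 in (≈ 0.417 in)
Initial abstraction Ia = S/5 = (5/12)/5 = 1/12 ≈ 0.083 in
Excess rainfall: 8.460 − 0.083 = 8.377 in; P > Ia so Q > 0
Q = (2513/300)²/((2513/300) + 5/12) = (6315169/90000)/(1319/150) = 6315169/791400 in ≈ 7.980 in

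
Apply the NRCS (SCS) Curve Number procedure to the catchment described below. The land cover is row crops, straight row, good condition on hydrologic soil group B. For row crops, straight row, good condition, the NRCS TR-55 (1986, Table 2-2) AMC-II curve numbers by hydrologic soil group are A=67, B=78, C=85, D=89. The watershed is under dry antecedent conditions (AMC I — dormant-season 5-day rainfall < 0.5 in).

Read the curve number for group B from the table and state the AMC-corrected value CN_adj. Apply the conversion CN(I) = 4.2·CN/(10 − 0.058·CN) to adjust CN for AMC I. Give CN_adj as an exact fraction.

CN_adj = 81900/1369 ≈ 59.825

NRCS table: row crops, straight row, good condition, soil group B → CN(II) = 78
Dry (AMC I): CN(I) = 4.2·78/(10 − 0.058·78) = (1638/5)/(1369/250) = 81900/1369 ≈ 59.825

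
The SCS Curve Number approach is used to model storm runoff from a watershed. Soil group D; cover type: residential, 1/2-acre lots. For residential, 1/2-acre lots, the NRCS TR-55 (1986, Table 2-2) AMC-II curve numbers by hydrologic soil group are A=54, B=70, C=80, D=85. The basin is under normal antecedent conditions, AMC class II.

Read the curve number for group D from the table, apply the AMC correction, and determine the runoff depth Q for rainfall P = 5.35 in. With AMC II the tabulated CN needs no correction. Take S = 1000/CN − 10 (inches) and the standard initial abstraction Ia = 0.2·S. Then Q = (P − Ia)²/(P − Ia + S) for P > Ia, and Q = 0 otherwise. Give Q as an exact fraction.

NRCS table: residential, 1/2-acre lots, soil group D → CN(II) = 85
AMC II — tabulated CN = 85 applies directly.
S = 1000/85 − 10 = 30/17 in ≈ 1.765 in
Ia = 0.2S: 0.2·1.765 = 0.353 in (exactly 6/17)
Excess rainfall: 5.350 − 0.353 = 4.997 in; P > Ia so Q > 0
Runoff Q = (P−Ia)²/(P−Ia+S) = (4.997)²/(4.997+1.765) = 2886601/781660 ≈ 3.693 in

Q = 2886601/781660 in ≈ 3.693 in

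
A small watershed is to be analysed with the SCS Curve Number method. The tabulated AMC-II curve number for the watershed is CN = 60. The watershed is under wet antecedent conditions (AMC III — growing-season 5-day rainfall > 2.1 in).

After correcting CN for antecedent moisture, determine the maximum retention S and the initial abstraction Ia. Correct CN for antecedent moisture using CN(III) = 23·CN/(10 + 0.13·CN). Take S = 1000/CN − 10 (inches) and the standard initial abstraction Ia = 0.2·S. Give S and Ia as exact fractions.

Wet (AMC III): CN(III) = 23·60/(10 + 0.13·60) = 1380/(89/5) = 6900/89 ≈ 77.528
Retention S: 1000/CN − 10 with CN=77.528 → S = 200/69 ≈ 2.899 in
Ia = 0.2·(200/69) = 40/69 in ≈ 0.580 in

S = 200/69 in ≈ 2.899 in; Ia = 40/69 in ≈ 0.580 in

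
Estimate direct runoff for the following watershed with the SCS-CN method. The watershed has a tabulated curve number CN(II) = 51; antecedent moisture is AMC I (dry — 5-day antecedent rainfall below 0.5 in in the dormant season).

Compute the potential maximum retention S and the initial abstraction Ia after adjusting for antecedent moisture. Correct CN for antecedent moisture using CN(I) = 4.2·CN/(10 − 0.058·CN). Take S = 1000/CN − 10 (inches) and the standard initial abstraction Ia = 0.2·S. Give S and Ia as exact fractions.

Adjust CN=51 to AMC I: 4.2·51/(10 − 0.058·51) → (1071/5) ÷ (3521/500) = 15300/503 ≈ 30.417
Retention S: 1000/CN − 10 with CN=30.417 → S = 3500/153 ≈ 22.876 in
Ia = 0.2S: 0.2·22.876 = 4.575 in (exactly 700/153)

S = 3500/153 in ≈ 22.876 in; Ia = 700/153 in ≈ 4.575 in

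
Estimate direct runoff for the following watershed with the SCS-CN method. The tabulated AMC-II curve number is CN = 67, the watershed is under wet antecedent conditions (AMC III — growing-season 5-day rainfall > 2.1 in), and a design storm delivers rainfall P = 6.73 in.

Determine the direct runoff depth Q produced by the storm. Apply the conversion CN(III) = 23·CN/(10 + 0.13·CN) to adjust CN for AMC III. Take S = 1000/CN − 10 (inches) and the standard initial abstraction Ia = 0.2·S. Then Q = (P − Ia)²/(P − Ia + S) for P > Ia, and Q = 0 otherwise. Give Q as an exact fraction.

Q = 943021614649/200498431300 in ≈ 4.703 in

CN(III) from CN(II)=67: (23·67)/(10 + 0.13·67) = 154100/1871 ≈ 82.362
Max retention: S = 1000/(154100/1871) − 10 = 3300/1541 in (≈ 2.141 in)
Initial abstraction Ia = S/5 = (3300/1541)/5 = 660/1541 ≈ 0.428 in
Since P=6.730 > Ia=0.428: effective rainfall P−Ia = 971093/154100 in
Q = (971093/154100)²/((971093/154100) + 3300/1541) = (943021614649/23746810000)/(1301093/154100) = 943021614649/200498431300 in ≈ 4.703 in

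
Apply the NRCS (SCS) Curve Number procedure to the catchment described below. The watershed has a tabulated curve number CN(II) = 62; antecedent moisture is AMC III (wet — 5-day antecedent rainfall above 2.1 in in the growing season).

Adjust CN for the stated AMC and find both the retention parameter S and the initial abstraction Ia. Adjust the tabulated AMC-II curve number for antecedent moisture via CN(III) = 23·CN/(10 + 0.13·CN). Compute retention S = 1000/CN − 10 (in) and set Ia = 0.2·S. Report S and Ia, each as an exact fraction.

S = 1900/713 in ≈ 2.665 in; Ia = 380/713 in ≈ 0.533 in

CN(III) from CN(II)=62: (23·62)/(10 + 0.13·62) = 71300/903 ≈ 78.959
S = 1000/(71300/903) − 10 = 1900/713 in ≈ 2.665 in
Ia = 0.2·(1900/713) = 380/713 in ≈ 0.533 in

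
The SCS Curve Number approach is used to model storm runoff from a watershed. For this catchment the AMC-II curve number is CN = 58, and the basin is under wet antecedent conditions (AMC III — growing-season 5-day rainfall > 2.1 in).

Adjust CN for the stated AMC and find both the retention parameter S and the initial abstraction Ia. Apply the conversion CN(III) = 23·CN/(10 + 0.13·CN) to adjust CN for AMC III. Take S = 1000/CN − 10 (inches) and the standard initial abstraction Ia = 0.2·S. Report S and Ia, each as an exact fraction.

S = 2100/667 in ≈ 3.148 in; Ia = 420/667 in ≈ 0.630 in

Adjust CN=58 to AMC III: 23·58/(10 + 0.13·58) → 1334 ÷ (877/50) = 66700/877 ≈ 76.055
Retention S: 1000/CN − 10 with CN=76.055 → S = 2100/667 ≈ 3.148 in
Initial abstraction Ia = S/5 = (2100/667)/5 = 420/667 ≈ 0.630 in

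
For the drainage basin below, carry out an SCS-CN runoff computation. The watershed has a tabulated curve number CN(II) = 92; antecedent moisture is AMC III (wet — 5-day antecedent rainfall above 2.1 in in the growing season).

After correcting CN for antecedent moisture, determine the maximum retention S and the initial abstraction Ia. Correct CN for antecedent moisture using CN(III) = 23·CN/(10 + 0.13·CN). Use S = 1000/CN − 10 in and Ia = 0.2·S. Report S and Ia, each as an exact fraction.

S = 200/529 in ≈ 0.378 in; Ia = 40/529 in ≈ 0.076 in

CN(III) from CN(II)=92: (23·92)/(10 + 0.13·92) = 52900/549 ≈ 96.357
Retention S: 1000/CN − 10 with CN=96.357 → S = 200/529 ≈ 0.378 in
Ia = 0.2·(200/529) = 40/529 in ≈ 0.076 in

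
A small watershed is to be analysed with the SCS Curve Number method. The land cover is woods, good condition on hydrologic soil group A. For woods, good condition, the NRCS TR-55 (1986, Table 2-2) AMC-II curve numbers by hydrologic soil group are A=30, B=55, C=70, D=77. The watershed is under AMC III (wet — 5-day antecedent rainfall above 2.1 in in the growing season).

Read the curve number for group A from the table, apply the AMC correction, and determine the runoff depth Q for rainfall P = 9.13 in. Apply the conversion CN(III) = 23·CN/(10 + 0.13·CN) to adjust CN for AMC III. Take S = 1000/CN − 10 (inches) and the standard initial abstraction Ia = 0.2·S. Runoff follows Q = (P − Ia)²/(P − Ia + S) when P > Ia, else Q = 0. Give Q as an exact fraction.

Q = 2400706009/821079300 in ≈ 2.924 in

NRCS table: woods, good condition, soil group A → CN(II) = 30
CN(III) from CN(II)=30: (23·30)/(10 + 0.13·30) = 6900/139 ≈ 49.640
Retention S: 1000/CN − 10 with CN=49.640 → S = 700/69 ≈ 10.145 in
Ia = 0.2S: 0.2·10.145 = 2.029 in (exactly 140/69)
Since P=9.130 > Ia=2.029: effective rainfall P−Ia = 48997/6900 in
Q: (48997/6900)² ÷ (118997/6900) = 2400706009/821079300 in (≈ 2.924 in)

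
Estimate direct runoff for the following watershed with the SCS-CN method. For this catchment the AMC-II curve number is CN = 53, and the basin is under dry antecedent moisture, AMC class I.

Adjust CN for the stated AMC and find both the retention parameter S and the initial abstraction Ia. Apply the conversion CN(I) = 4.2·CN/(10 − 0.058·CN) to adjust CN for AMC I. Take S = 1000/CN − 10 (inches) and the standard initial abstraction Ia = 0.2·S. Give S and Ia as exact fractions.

Dry (AMC I): CN(I) = 4.2·53/(10 − 0.058·53) = (1113/5)/(3463/500) = 111300/3463 ≈ 32.140
S = 1000/(111300/3463) − 10 = 23500/1113 in ≈ 21.114 in
Initial abstraction Ia = S/5 = (23500/1113)/5 = 4700/1113 ≈ 4.223 in

S = 23500/1113 in ≈ 21.114 in; Ia = 4700/1113 in ≈ 4.223 in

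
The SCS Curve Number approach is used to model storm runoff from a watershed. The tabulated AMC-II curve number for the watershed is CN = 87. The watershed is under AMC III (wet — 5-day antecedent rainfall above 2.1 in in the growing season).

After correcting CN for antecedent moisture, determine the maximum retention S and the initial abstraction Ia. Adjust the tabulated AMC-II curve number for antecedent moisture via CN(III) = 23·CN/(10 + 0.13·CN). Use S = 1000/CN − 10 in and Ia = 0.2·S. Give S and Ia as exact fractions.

CN(III) from CN(II)=87: (23·87)/(10 + 0.13·87) = 200100/2131 ≈ 93.900
S = 1000/(200100/2131) − 10 = 1300/2001 in ≈ 0.650 in
Ia = 0.2·(1300/2001) = 260/2001 in ≈ 0.130 in

S = 1300/2001 in ≈ 0.650 in; Ia = 260/2001 in ≈ 0.130 in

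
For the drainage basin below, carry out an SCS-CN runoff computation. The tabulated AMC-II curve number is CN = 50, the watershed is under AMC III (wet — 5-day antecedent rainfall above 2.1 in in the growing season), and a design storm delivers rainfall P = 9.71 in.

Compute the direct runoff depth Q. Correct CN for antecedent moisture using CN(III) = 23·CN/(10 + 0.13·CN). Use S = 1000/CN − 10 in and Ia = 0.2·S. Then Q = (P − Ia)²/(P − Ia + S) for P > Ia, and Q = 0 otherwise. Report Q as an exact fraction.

Wet (AMC III): CN(III) = 23·50/(10 + 0.13·50) = 1150/(33/2) = 2300/33 ≈ 69.697
S = 1000/(2300/33) − 10 = 100/23 in ≈ 4.348 in
Ia = 0.2·(100/23) = 20/23 in ≈ 0.870 in
Since P=9.710 > Ia=0.870: effective rainfall P−Ia = 20333/2300 in
Q = (20333/2300)²/((20333/2300) + 100/23) = (413430889/5290000)/(30333/2300) = 413430889/69765900 in ≈ 5.926 in

Q = 413430889/69765900 in ≈ 5.926 in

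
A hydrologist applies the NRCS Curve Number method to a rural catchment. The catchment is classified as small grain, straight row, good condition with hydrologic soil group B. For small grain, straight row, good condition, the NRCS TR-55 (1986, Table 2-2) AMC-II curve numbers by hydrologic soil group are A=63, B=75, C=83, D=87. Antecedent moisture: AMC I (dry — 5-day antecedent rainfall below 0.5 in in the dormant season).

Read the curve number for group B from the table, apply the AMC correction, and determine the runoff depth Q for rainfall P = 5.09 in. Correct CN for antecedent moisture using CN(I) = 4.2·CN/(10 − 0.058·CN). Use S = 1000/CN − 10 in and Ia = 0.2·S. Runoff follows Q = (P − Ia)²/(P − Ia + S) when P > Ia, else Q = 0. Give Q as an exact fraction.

NRCS table: small grain, straight row, good condition, soil group B → CN(II) = 75
Adjust CN=75 to AMC I: 4.2·75/(10 − 0.058·75) → 315 ÷ (113/20) = 6300/113 ≈ 55.752
Max retention: S = 1000/(6300/113) − 10 = 500/63 in (≈ 7.937 in)
Ia = 0.2·(500/63) = 100/63 in ≈ 1.587 in
Excess rainfall: 5.090 − 1.587 = 3.503 in; P > Ia so Q > 0
Q: (22067/6300)² ÷ (72067/6300) = 486952489/454022100 in (≈ 1.073 in)

Q = 486952489/454022100 in ≈ 1.073 in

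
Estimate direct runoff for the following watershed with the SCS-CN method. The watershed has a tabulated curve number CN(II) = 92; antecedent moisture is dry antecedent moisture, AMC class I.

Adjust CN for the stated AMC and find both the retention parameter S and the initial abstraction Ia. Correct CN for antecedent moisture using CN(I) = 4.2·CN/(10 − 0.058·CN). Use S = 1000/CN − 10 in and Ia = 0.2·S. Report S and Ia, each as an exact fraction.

Dry (AMC I): CN(I) = 4.2·92/(10 − 0.058·92) = (1932/5)/(583/125) = 48300/583 ≈ 82.847
Retention S: 1000/CN − 10 with CN=82.847 → S = 1000/483 ≈ 2.070 in
Ia = 0.2S: 0.2·2.070 = 0.414 in (exactly 200/483)

S = 1000/483 in ≈ 2.070 in; Ia = 200/483 in ≈ 0.414 in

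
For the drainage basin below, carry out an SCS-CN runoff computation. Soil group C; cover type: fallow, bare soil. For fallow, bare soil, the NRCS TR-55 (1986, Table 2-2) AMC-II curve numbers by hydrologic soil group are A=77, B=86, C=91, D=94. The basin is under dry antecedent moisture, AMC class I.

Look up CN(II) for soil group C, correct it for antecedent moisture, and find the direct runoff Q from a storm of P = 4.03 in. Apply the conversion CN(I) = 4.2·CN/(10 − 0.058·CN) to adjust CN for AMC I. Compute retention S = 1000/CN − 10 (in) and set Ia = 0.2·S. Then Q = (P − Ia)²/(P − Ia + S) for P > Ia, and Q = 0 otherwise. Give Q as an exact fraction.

Q = 51397877521/23996490700 in ≈ 2.142 in

NRCS table: fallow, bare soil, soil group C → CN(II) = 91
CN(I) from CN(II)=91: (4.2·91)/(10 − 0.058·91) = 63700/787 ≈ 80.940
Retention S: 1000/CN − 10 with CN=80.940 → S = 1500/637 ≈ 2.355 in
Initial abstraction Ia = S/5 = (1500/637)/5 = 300/637 ≈ 0.471 in
Since P=4.030 > Ia=0.471: effective rainfall P−Ia = 226711/63700 in
Q: (226711/63700)² ÷ (376711/63700) = 51397877521/23996490700 in (≈ 2.142 in)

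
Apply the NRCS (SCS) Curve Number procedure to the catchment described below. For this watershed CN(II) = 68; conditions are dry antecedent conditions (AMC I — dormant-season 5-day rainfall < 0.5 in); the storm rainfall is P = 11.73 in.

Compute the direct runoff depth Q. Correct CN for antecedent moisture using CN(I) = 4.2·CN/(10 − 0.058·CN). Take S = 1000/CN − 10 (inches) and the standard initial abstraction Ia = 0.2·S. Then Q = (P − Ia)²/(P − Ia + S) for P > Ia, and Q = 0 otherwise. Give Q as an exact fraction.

Dry (AMC I): CN(I) = 4.2·68/(10 − 0.058·68) = (1428/5)/(757/125) = 35700/757 ≈ 47.160
S = 1000/(35700/757) − 10 = 4000/357 in ≈ 11.204 in
Ia = 0.2·(4000/357) = 800/357 in ≈ 2.241 in
Since P=11.730 > Ia=2.241: effective rainfall P−Ia = 338761/35700 in
Q = (338761/35700)²/((338761/35700) + 4000/357) = (114759015121/1274490000)/(738761/35700) = 114759015121/26373767700 in ≈ 4.351 in

Q = 114759015121/26373767700 in ≈ 4.351 in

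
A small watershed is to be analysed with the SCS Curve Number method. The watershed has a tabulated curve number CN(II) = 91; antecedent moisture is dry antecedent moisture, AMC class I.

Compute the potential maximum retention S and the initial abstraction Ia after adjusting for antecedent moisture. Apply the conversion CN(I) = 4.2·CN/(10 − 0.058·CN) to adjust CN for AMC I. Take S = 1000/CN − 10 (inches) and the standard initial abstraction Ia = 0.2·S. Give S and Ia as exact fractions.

Adjust CN=91 to AMC I: 4.2·91/(10 − 0.058·91) → (1911/5) ÷ (2361/500) = 63700/787 ≈ 80.940
Retention S: 1000/CN − 10 with CN=80.940 → S = 1500/637 ≈ 2.355 in
Ia = 0.2S: 0.2·2.355 = 0.471 in (exactly 300/637)

S = 1500/637 in ≈ 2.355 in; Ia = 300/637 in ≈ 0.471 in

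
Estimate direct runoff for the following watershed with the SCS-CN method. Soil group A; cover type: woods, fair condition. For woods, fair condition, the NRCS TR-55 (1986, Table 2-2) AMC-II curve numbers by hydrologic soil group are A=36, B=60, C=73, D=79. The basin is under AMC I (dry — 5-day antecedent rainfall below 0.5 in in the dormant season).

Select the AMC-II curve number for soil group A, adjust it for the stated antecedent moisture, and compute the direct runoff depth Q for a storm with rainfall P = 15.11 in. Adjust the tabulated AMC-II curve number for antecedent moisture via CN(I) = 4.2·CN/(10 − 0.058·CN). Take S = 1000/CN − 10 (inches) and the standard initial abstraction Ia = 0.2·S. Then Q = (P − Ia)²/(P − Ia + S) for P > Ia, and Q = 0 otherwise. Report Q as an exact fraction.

NRCS table: woods, fair condition, soil group A → CN(II) = 36
Adjust CN=36 to AMC I: 4.2·36/(10 − 0.058·36) → (756/5) ÷ (989/125) = 18900/989 ≈ 19.110
Max retention: S = 1000/(18900/989) − 10 = 8000/189 in (≈ 42.328 in)
Ia = 0.2·(8000/189) = 1600/189 in ≈ 8.466 in
Since P=15.110 > Ia=8.466: effective rainfall P−Ia = 125579/18900 in
Q: (125579/18900)² ÷ (925579/18900) = 15770085241/17493443100 in (≈ 0.901 in)

Q = 15770085241/17493443100 in ≈ 0.901 in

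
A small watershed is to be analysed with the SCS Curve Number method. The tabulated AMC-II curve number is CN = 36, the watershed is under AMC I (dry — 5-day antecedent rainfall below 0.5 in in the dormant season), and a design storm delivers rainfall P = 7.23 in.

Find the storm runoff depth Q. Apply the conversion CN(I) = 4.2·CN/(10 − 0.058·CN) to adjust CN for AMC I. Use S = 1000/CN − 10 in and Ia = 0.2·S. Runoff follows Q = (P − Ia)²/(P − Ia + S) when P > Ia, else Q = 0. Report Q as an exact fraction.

Q = 0 in ≈ 0.000 in

CN(I) from CN(II)=36: (4.2·36)/(10 − 0.058·36) = 18900/989 ≈ 19.110
Retention S: 1000/CN − 10 with CN=19.110 → S = 8000/189 ≈ 42.328 in
Ia = 0.2S: 0.2·42.328 = 8.466 in (exactly 1600/189)
P = 7.230 ≤ Ia = 8.466 in: entire storm abstracted, Q = 0.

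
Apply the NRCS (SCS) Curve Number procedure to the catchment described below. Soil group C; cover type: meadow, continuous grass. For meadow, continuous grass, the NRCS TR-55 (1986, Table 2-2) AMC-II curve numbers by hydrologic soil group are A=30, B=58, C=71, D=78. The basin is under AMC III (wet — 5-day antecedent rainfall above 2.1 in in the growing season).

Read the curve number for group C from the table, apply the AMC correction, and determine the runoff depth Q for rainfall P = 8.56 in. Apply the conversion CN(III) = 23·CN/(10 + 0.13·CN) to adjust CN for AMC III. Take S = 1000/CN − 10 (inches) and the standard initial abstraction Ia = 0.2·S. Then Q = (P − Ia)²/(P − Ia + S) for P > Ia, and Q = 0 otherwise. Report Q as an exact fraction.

NRCS table: meadow, continuous grass, soil group C → CN(II) = 71
CN(III) from CN(II)=71: (23·71)/(10 + 0.13·71) = 163300/1923 ≈ 84.919
S = 1000/(163300/1923) − 10 = 2900/1633 in ≈ 1.776 in
Ia = 0.2S: 0.2·1.776 = 0.355 in (exactly 580/1633)
Since P=8.560 > Ia=0.355: effective rainfall P−Ia = 334962/40825 in
Runoff Q = (P−Ia)²/(P−Ia+S) = (8.205)²/(8.205+1.776) = 56099770722/8317318075 ≈ 6.745 in

Q = 56099770722/8317318075 in ≈ 6.745 in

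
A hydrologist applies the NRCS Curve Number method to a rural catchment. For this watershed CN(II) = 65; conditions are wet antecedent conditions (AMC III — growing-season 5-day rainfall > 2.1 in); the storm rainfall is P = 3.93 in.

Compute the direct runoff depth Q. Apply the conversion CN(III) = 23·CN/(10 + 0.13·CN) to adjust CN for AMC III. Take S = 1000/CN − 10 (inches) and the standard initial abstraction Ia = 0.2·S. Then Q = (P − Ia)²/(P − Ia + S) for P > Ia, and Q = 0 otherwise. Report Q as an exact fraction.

CN(III) from CN(II)=65: (23·65)/(10 + 0.13·65) = 29900/369 ≈ 81.030
Retention S: 1000/CN − 10 with CN=81.030 → S = 700/299 ≈ 2.341 in
Ia = 0.2S: 0.2·2.341 = 0.468 in (exactly 140/299)
Since P=3.930 > Ia=0.468: effective rainfall P−Ia = 103507/29900 in
Q = (103507/29900)²/((103507/29900) + 700/299) = (10713699049/894010000)/(173507/29900) = 10713699049/5187859300 in ≈ 2.065 in

Q = 10713699049/5187859300 in ≈ 2.065 in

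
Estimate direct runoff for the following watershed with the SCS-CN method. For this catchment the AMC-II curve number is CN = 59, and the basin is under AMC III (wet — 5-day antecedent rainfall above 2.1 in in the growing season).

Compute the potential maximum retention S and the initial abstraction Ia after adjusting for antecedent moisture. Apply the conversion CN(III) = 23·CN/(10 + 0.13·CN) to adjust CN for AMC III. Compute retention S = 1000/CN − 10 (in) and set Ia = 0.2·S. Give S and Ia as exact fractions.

S = 4100/1357 in ≈ 3.021 in; Ia = 820/1357 in ≈ 0.604 in

Wet (AMC III): CN(III) = 23·59/(10 + 0.13·59) = 1357/(1767/100) = 135700/1767 ≈ 76.797
S = 1000/(135700/1767) − 10 = 4100/1357 in ≈ 3.021 in
Initial abstraction Ia = S/5 = (4100/1357)/5 = 820/1357 ≈ 0.604 in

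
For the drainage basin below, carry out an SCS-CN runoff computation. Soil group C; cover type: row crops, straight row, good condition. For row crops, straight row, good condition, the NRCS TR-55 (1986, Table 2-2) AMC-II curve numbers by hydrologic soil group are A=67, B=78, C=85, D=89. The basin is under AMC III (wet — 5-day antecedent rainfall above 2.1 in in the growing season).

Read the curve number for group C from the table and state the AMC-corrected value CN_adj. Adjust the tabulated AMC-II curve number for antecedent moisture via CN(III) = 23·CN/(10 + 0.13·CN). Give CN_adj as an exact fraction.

NRCS table: row crops, straight row, good condition, soil group C → CN(II) = 85
Adjust CN=85 to AMC III: 23·85/(10 + 0.13·85) → 1955 ÷ (421/20) = 39100/421 ≈ 92.874

CN_adj = 39100/421 ≈ 92.874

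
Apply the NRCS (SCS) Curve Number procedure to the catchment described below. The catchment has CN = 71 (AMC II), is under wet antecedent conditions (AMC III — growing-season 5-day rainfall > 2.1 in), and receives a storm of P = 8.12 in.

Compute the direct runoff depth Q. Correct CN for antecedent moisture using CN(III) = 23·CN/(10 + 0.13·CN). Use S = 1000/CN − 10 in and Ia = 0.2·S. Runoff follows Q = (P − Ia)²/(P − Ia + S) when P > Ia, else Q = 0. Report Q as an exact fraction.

Wet (AMC III): CN(III) = 23·71/(10 + 0.13·71) = 1633/(1923/100) = 163300/1923 ≈ 84.919
S = 1000/(163300/1923) − 10 = 2900/1633 in ≈ 1.776 in
Initial abstraction Ia = S/5 = (2900/1633)/5 = 580/1633 ≈ 0.355 in
Since P=8.120 > Ia=0.355: effective rainfall P−Ia = 316999/40825 in
Q: (316999/40825)² ÷ (389499/40825) = 3465116069/548320575 in (≈ 6.320 in)

Q = 3465116069/548320575 in ≈ 6.320 in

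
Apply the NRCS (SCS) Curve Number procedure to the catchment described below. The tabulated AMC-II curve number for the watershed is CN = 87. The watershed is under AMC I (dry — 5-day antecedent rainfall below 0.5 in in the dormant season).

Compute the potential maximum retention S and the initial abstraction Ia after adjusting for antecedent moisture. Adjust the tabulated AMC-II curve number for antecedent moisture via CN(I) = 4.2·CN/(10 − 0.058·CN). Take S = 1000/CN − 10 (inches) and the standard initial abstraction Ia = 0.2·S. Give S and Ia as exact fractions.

Adjust CN=87 to AMC I: 4.2·87/(10 − 0.058·87) → (1827/5) ÷ (2477/500) = 182700/2477 ≈ 73.759
S = 1000/(182700/2477) − 10 = 6500/1827 in ≈ 3.558 in
Initial abstraction Ia = S/5 = (6500/1827)/5 = 1300/1827 ≈ 0.712 in

S = 6500/1827 in ≈ 3.558 in; Ia = 1300/1827 in ≈ 0.712 in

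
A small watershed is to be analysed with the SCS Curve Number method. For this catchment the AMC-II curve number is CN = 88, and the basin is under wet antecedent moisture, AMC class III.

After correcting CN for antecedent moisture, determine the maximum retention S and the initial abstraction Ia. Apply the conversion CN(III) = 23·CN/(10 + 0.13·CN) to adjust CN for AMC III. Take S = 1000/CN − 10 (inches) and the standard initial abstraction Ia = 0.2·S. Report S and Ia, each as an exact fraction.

S = 150/253 in ≈ 0.593 in; Ia = 30/253 in ≈ 0.119 in

Wet (AMC III): CN(III) = 23·88/(10 + 0.13·88) = 2024/(536/25) = 6325/67 ≈ 94.403
Retention S: 1000/CN − 10 with CN=94.403 → S = 150/253 ≈ 0.593 in
Ia = 0.2·(150/253) = 30/253 in ≈ 0.119 in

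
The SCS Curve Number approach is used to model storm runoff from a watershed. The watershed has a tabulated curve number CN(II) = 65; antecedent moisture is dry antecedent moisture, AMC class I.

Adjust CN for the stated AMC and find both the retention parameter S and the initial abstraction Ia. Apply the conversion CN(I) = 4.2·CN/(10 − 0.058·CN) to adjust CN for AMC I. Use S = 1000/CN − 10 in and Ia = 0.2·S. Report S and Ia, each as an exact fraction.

Dry (AMC I): CN(I) = 4.2·65/(10 − 0.058·65) = 273/(623/100) = 3900/89 ≈ 43.820
Retention S: 1000/CN − 10 with CN=43.820 → S = 500/39 ≈ 12.821 in
Initial abstraction Ia = S/5 = (500/39)/5 = 100/39 ≈ 2.564 in

S = 500/39 in ≈ 12.821 in; Ia = 100/39 in ≈ 2.564 in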